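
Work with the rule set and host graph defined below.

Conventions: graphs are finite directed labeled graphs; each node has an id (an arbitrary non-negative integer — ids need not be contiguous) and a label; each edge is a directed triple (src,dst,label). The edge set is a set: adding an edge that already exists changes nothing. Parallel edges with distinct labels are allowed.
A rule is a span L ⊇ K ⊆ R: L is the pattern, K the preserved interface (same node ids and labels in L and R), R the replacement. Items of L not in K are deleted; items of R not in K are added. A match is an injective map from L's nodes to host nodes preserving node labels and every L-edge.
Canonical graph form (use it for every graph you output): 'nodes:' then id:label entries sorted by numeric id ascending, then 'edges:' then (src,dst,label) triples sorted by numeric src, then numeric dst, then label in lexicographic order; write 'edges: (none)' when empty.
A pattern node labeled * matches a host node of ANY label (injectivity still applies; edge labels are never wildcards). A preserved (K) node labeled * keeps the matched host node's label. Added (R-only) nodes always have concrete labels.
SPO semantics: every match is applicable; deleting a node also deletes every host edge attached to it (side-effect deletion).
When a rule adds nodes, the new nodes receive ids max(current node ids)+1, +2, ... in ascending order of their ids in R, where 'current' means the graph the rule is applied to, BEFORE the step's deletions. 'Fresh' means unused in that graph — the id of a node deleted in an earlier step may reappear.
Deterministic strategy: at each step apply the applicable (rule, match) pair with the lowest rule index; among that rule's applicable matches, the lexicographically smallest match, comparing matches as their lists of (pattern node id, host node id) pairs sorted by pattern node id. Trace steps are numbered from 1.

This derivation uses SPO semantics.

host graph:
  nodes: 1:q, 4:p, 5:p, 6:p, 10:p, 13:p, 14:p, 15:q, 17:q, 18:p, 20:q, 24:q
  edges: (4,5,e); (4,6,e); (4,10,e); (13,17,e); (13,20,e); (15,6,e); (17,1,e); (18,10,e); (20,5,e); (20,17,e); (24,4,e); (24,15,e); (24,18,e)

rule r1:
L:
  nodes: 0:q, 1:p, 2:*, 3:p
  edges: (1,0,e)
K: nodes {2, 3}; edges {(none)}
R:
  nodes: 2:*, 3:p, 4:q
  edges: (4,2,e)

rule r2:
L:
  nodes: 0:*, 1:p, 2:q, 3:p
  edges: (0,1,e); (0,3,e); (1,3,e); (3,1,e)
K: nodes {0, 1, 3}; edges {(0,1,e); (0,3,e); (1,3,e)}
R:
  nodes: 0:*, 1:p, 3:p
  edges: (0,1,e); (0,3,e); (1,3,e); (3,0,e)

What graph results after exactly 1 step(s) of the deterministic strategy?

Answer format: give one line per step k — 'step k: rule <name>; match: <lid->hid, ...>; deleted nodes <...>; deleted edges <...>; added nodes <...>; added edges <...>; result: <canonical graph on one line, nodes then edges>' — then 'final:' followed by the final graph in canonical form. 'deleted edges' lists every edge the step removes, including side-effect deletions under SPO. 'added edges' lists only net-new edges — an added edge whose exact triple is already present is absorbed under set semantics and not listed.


step 1: rule r1; match: 0->17, 1->13, 2->1, 3->4; deleted nodes 13, 17; deleted edges (13,17,e); (13,20,e); (17,1,e); (20,17,e); added nodes 25; added edges (25,1,e); result: nodes: 1:q, 4:p, 5:p, 6:p, 10:p, 14:p, 15:q, 18:p, 20:q, 24:q, 25:q edges: (4,5,e); (4,6,e); (4,10,e); (15,6,e); (18,10,e); (20,5,e); (24,4,e); (24,15,e); (24,18,e); (25,1,e)
final:
nodes: 1:q, 4:p, 5:p, 6:p, 10:p, 14:p, 15:q, 18:p, 20:q, 24:q, 25:q
edges: (4,5,e); (4,6,e); (4,10,e); (15,6,e); (18,10,e); (20,5,e); (24,4,e); (24,15,e); (24,18,e); (25,1,e)


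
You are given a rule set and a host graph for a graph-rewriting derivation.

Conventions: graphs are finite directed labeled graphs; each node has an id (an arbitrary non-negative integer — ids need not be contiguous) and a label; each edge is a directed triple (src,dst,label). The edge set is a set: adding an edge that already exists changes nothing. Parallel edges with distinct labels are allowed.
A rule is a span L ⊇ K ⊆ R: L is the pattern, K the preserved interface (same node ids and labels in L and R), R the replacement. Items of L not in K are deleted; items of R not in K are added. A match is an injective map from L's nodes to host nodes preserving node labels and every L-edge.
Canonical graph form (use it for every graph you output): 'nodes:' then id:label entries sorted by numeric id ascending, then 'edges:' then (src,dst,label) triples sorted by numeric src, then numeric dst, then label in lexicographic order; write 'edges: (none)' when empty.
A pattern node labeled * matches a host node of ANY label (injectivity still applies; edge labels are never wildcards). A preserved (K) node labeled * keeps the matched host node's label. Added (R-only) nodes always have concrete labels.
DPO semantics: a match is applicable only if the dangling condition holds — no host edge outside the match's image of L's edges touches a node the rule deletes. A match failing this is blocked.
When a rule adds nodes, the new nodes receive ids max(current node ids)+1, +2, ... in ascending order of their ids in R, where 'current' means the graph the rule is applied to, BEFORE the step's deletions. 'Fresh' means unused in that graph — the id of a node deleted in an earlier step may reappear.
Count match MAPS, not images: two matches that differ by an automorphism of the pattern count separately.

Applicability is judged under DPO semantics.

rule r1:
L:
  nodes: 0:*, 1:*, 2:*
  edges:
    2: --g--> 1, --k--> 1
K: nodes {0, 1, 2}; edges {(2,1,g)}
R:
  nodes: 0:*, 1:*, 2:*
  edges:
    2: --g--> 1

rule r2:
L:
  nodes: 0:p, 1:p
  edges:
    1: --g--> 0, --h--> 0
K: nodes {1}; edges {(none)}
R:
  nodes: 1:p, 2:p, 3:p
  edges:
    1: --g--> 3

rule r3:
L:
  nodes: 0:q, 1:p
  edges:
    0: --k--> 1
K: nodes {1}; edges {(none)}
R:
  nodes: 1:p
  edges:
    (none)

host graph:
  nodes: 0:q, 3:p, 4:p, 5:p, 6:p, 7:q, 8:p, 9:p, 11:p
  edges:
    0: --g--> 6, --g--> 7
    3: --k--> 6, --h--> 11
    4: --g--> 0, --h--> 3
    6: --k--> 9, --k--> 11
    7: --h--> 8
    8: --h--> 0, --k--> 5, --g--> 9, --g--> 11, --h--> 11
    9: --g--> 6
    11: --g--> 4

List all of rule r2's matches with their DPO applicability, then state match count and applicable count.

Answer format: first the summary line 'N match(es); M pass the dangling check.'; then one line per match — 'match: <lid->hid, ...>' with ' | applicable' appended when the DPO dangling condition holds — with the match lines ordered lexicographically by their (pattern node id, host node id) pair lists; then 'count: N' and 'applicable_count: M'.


1 match(es); 0 pass the dangling check.
match: 0->11, 1->8
count: 1
applicable_count: 0


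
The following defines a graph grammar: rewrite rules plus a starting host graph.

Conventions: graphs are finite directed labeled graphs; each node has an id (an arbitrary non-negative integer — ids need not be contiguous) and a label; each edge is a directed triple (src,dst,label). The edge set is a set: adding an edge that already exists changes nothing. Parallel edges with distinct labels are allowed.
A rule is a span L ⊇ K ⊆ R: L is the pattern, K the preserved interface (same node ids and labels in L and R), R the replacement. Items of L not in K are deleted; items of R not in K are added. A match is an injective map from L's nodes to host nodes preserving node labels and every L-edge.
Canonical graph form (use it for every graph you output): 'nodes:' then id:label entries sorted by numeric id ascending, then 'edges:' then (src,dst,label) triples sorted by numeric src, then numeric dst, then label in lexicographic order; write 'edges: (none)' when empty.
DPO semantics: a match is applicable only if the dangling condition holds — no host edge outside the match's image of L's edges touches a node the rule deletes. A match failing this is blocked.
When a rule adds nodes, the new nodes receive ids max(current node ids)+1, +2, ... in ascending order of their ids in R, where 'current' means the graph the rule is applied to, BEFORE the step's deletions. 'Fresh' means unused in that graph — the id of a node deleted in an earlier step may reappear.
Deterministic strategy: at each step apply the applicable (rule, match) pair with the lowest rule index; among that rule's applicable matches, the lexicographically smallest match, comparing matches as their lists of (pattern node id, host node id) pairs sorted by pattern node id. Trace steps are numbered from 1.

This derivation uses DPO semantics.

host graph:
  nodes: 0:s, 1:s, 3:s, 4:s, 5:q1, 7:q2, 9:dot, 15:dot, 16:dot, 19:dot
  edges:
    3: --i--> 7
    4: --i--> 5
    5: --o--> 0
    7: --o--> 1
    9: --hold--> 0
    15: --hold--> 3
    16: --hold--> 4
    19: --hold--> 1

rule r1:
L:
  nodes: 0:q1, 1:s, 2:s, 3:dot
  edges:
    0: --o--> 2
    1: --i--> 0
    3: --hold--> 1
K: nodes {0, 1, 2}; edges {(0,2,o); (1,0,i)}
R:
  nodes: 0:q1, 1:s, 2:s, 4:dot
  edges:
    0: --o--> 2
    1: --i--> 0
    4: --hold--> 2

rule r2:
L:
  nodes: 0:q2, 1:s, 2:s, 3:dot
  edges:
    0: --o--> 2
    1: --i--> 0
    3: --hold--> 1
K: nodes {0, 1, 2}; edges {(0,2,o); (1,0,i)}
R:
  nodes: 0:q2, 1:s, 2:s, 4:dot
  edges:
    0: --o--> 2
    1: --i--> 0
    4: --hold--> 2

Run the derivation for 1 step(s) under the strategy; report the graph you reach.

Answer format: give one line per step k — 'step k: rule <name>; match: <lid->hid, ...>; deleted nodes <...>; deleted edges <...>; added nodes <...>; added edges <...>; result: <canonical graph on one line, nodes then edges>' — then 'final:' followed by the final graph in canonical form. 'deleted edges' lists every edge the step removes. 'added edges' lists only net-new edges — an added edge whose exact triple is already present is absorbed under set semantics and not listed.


step 1: rule r1; match: 0->5, 1->4, 2->0, 3->16; deleted nodes 16; deleted edges (16,4,hold); added nodes 20; added edges (20,0,hold); result: nodes: 0:s, 1:s, 3:s, 4:s, 5:q1, 7:q2, 9:dot, 15:dot, 19:dot, 20:dot edges: (3,7,i); (4,5,i); (5,0,o); (7,1,o); (9,0,hold); (15,3,hold); (19,1,hold); (20,0,hold)
final:
nodes: 0:s, 1:s, 3:s, 4:s, 5:q1, 7:q2, 9:dot, 15:dot, 19:dot, 20:dot
edges: (3,7,i); (4,5,i); (5,0,o); (7,1,o); (9,0,hold); (15,3,hold); (19,1,hold); (20,0,hold)


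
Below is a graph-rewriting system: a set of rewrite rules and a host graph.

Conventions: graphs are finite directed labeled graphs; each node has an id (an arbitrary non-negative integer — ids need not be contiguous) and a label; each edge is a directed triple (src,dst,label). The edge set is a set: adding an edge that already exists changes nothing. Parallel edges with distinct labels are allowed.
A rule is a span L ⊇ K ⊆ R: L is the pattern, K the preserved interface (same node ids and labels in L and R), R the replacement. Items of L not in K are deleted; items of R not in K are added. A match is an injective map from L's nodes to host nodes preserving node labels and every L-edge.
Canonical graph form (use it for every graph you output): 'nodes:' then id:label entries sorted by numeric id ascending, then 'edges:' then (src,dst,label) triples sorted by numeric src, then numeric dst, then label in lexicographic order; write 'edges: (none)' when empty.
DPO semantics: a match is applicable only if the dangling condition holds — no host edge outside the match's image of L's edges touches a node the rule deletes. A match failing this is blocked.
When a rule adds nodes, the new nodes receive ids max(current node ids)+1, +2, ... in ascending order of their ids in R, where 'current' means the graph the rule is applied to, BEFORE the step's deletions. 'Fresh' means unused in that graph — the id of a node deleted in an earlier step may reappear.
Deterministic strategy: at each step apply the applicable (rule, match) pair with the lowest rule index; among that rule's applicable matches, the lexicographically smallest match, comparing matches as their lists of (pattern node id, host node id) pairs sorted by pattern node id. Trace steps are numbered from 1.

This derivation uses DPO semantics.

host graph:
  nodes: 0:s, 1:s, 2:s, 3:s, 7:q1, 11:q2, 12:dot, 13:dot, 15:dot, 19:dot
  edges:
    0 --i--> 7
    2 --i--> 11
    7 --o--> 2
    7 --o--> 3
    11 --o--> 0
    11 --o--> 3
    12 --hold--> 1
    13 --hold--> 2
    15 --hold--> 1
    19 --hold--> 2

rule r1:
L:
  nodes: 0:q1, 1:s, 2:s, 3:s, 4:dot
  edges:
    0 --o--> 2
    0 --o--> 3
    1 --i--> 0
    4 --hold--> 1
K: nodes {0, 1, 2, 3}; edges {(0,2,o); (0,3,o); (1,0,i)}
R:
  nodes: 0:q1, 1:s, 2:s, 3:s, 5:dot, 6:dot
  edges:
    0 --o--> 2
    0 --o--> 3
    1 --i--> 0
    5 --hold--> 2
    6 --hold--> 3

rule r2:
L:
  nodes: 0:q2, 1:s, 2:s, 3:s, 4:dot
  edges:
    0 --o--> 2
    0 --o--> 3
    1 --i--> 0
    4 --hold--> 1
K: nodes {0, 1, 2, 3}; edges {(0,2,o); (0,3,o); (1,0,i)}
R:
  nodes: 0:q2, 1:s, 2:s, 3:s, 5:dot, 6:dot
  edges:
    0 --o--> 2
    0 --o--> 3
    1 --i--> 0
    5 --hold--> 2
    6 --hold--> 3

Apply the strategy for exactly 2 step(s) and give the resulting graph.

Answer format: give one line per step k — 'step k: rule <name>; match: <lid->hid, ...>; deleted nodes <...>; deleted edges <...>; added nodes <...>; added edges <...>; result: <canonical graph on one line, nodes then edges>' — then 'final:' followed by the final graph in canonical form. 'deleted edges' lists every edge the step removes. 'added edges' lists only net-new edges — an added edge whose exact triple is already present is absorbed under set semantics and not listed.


step 1: rule r2; match: 0->11, 1->2, 2->0, 3->3, 4->13; deleted nodes 13; deleted edges (13,2,hold); added nodes 20, 21; added edges (20,0,hold); (21,3,hold); result: nodes: 0:s, 1:s, 2:s, 3:s, 7:q1, 11:q2, 12:dot, 15:dot, 19:dot, 20:dot, 21:dot edges: (0,7,i); (2,11,i); (7,2,o); (7,3,o); (11,0,o); (11,3,o); (12,1,hold); (15,1,hold); (19,2,hold); (20,0,hold); (21,3,hold)
step 2: rule r1; match: 0->7, 1->0, 2->2, 3->3, 4->20; deleted nodes 20; deleted edges (20,0,hold); added nodes 22, 23; added edges (22,2,hold); (23,3,hold); result: nodes: 0:s, 1:s, 2:s, 3:s, 7:q1, 11:q2, 12:dot, 15:dot, 19:dot, 21:dot, 22:dot, 23:dot edges: (0,7,i); (2,11,i); (7,2,o); (7,3,o); (11,0,o); (11,3,o); (12,1,hold); (15,1,hold); (19,2,hold); (21,3,hold); (22,2,hold); (23,3,hold)
final:
nodes: 0:s, 1:s, 2:s, 3:s, 7:q1, 11:q2, 12:dot, 15:dot, 19:dot, 21:dot, 22:dot, 23:dot
edges: (0,7,i); (2,11,i); (7,2,o); (7,3,o); (11,0,o); (11,3,o); (12,1,hold); (15,1,hold); (19,2,hold); (21,3,hold); (22,2,hold); (23,3,hold)


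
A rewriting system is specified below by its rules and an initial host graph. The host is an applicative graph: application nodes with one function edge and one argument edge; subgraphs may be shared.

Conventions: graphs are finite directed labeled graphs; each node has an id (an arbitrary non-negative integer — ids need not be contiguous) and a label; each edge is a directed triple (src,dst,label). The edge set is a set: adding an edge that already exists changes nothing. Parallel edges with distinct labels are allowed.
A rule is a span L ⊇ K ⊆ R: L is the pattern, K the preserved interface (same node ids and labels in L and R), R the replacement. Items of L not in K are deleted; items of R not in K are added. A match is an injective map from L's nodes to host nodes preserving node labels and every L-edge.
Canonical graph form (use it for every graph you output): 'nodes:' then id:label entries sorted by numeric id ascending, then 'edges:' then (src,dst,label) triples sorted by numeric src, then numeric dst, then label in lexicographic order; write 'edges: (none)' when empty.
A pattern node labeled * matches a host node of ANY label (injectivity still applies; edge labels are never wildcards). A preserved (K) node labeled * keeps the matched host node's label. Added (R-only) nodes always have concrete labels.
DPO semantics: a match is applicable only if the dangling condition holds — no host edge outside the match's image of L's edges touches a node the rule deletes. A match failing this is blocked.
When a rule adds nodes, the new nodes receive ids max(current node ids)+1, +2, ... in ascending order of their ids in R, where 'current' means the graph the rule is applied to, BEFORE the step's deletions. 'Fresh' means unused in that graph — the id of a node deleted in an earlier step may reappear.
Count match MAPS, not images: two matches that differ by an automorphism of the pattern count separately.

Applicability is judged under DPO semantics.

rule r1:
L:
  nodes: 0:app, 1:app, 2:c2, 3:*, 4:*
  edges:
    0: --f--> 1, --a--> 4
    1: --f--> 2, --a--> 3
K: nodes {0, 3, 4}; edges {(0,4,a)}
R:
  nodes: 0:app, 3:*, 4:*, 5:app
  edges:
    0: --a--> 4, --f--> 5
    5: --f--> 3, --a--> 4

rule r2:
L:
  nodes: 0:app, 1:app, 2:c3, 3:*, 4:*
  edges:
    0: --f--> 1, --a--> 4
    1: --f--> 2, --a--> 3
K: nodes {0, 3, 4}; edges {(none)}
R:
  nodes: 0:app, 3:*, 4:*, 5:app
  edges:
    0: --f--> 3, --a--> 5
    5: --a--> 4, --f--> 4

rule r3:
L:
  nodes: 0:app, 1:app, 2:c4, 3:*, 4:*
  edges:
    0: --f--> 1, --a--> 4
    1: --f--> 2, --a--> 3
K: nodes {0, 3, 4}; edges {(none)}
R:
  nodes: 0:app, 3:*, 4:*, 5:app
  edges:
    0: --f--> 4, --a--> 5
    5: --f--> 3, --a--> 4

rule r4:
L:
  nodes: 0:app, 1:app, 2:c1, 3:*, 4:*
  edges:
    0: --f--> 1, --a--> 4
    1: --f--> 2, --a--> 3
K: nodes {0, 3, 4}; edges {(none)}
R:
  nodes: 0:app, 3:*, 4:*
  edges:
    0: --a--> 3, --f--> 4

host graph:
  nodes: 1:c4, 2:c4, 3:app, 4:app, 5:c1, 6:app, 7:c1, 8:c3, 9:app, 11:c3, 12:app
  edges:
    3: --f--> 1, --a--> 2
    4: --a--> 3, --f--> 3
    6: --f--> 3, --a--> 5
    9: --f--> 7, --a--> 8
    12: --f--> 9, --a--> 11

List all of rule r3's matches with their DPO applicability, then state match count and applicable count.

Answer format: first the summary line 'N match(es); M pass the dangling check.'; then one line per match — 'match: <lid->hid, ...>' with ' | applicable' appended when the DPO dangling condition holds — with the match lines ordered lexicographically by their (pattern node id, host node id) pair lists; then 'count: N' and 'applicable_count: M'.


1 match(es); 0 pass the dangling check.
match: 0->6, 1->3, 2->1, 3->2, 4->5
count: 1
applicable_count: 0


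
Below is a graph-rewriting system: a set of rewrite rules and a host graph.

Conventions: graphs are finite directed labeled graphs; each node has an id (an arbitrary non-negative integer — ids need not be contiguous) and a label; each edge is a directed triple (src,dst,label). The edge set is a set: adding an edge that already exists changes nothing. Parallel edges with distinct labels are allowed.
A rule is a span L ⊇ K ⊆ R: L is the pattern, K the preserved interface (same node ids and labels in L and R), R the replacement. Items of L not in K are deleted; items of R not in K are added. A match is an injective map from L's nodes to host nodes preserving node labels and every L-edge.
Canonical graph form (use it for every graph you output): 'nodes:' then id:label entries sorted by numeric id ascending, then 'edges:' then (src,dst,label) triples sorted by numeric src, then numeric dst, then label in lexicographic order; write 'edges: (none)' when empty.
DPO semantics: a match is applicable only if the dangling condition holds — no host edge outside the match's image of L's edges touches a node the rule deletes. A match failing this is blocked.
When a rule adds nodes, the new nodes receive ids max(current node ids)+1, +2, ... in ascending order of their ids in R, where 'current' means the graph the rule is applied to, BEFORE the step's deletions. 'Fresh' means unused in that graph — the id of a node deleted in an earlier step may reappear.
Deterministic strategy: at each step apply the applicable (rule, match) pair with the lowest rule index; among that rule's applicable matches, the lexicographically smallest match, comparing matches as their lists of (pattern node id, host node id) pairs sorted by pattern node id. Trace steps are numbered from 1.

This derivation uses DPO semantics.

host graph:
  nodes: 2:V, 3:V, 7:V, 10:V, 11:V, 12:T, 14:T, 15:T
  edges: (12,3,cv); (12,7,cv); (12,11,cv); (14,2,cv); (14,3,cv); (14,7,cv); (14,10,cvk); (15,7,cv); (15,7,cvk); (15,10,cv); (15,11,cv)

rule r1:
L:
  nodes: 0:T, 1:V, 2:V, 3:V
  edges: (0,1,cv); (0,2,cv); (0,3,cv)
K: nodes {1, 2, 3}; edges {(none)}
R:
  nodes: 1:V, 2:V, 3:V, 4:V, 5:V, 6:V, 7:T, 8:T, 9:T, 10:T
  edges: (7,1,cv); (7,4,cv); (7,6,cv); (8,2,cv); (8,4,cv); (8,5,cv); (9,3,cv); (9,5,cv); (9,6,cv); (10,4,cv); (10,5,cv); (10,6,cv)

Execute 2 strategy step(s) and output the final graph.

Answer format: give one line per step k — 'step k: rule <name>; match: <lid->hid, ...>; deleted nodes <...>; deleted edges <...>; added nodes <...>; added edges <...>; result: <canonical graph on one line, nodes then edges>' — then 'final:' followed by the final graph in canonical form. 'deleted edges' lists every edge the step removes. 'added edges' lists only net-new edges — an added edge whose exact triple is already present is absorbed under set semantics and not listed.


step 1: rule r1; match: 0->12, 1->3, 2->7, 3->11; deleted nodes 12; deleted edges (12,3,cv); (12,7,cv); (12,11,cv); added nodes 16, 17, 18, 19, 20, 21, 22; added edges (19,3,cv); (19,16,cv); (19,18,cv); (20,7,cv); (20,16,cv); (20,17,cv); (21,11,cv); (21,17,cv); (21,18,cv); (22,16,cv); (22,17,cv); (22,18,cv); result: nodes: 2:V, 3:V, 7:V, 10:V, 11:V, 14:T, 15:T, 16:V, 17:V, 18:V, 19:T, 20:T, 21:T, 22:T edges: (14,2,cv); (14,3,cv); (14,7,cv); (14,10,cvk); (15,7,cv); (15,7,cvk); (15,10,cv); (15,11,cv); (19,3,cv); (19,16,cv); (19,18,cv); (20,7,cv); (20,16,cv); (20,17,cv); (21,11,cv); (21,17,cv); (21,18,cv); (22,16,cv); (22,17,cv); (22,18,cv)
step 2: rule r1; match: 0->19, 1->3, 2->16, 3->18; deleted nodes 19; deleted edges (19,3,cv); (19,16,cv); (19,18,cv); added nodes 23, 24, 25, 26, 27, 28, 29; added edges (26,3,cv); (26,23,cv); (26,25,cv); (27,16,cv); (27,23,cv); (27,24,cv); (28,18,cv); (28,24,cv); (28,25,cv); (29,23,cv); (29,24,cv); (29,25,cv); result: nodes: 2:V, 3:V, 7:V, 10:V, 11:V, 14:T, 15:T, 16:V, 17:V, 18:V, 20:T, 21:T, 22:T, 23:V, 24:V, 25:V, 26:T, 27:T, 28:T, 29:T edges: (14,2,cv); (14,3,cv); (14,7,cv); (14,10,cvk); (15,7,cv); (15,7,cvk); (15,10,cv); (15,11,cv); (20,7,cv); (20,16,cv); (20,17,cv); (21,11,cv); (21,17,cv); (21,18,cv); (22,16,cv); (22,17,cv); (22,18,cv); (26,3,cv); (26,23,cv); (26,25,cv); (27,16,cv); (27,23,cv); (27,24,cv); (28,18,cv); (28,24,cv); (28,25,cv); (29,23,cv); (29,24,cv); (29,25,cv)
final:
nodes: 2:V, 3:V, 7:V, 10:V, 11:V, 14:T, 15:T, 16:V, 17:V, 18:V, 20:T, 21:T, 22:T, 23:V, 24:V, 25:V, 26:T, 27:T, 28:T, 29:T
edges: (14,2,cv); (14,3,cv); (14,7,cv); (14,10,cvk); (15,7,cv); (15,7,cvk); (15,10,cv); (15,11,cv); (20,7,cv); (20,16,cv); (20,17,cv); (21,11,cv); (21,17,cv); (21,18,cv); (22,16,cv); (22,17,cv); (22,18,cv); (26,3,cv); (26,23,cv); (26,25,cv); (27,16,cv); (27,23,cv); (27,24,cv); (28,18,cv); (28,24,cv); (28,25,cv); (29,23,cv); (29,24,cv); (29,25,cv)


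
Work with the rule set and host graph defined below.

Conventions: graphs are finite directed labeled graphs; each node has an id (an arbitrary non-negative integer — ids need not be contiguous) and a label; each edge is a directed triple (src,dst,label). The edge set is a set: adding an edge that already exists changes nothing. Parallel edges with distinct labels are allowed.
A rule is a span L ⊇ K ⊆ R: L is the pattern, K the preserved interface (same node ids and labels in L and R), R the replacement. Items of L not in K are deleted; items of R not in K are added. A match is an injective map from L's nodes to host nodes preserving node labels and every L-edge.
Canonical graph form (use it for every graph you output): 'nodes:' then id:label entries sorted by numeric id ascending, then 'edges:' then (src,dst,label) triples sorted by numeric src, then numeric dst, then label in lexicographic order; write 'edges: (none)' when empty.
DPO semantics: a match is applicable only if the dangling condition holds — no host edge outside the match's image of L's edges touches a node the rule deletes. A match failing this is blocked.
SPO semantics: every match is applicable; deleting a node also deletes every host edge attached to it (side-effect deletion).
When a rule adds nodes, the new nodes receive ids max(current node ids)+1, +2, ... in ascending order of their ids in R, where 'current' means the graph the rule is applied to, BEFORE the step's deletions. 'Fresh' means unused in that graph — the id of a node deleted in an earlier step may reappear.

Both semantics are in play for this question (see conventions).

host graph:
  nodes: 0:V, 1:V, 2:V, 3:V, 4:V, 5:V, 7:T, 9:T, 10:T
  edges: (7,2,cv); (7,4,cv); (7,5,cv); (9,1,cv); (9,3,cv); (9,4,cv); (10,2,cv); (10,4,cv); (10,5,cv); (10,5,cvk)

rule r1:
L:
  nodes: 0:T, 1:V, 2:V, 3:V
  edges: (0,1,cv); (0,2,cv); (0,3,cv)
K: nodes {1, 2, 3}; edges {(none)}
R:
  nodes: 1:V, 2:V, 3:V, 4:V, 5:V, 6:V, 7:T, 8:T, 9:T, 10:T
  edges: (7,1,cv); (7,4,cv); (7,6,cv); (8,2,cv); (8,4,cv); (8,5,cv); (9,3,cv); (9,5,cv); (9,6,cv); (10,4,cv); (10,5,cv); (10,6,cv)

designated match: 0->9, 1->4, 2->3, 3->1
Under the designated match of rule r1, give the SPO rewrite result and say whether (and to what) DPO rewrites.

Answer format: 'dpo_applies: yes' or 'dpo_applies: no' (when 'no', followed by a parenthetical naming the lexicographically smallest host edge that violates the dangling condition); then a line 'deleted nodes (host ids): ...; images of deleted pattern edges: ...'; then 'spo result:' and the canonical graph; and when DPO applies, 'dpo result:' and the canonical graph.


dpo_applies: yes
deleted nodes (host ids): 9; images of deleted pattern edges: (9,1,cv); (9,3,cv); (9,4,cv)
spo result:
nodes: 0:V, 1:V, 2:V, 3:V, 4:V, 5:V, 7:T, 10:T, 11:V, 12:V, 13:V, 14:T, 15:T, 16:T, 17:T
edges: (7,2,cv); (7,4,cv); (7,5,cv); (10,2,cv); (10,4,cv); (10,5,cv); (10,5,cvk); (14,4,cv); (14,11,cv); (14,13,cv); (15,3,cv); (15,11,cv); (15,12,cv); (16,1,cv); (16,12,cv); (16,13,cv); (17,11,cv); (17,12,cv); (17,13,cv)
dpo result:
nodes: 0:V, 1:V, 2:V, 3:V, 4:V, 5:V, 7:T, 10:T, 11:V, 12:V, 13:V, 14:T, 15:T, 16:T, 17:T
edges: (7,2,cv); (7,4,cv); (7,5,cv); (10,2,cv); (10,4,cv); (10,5,cv); (10,5,cvk); (14,4,cv); (14,11,cv); (14,13,cv); (15,3,cv); (15,11,cv); (15,12,cv); (16,1,cv); (16,12,cv); (16,13,cv); (17,11,cv); (17,12,cv); (17,13,cv)


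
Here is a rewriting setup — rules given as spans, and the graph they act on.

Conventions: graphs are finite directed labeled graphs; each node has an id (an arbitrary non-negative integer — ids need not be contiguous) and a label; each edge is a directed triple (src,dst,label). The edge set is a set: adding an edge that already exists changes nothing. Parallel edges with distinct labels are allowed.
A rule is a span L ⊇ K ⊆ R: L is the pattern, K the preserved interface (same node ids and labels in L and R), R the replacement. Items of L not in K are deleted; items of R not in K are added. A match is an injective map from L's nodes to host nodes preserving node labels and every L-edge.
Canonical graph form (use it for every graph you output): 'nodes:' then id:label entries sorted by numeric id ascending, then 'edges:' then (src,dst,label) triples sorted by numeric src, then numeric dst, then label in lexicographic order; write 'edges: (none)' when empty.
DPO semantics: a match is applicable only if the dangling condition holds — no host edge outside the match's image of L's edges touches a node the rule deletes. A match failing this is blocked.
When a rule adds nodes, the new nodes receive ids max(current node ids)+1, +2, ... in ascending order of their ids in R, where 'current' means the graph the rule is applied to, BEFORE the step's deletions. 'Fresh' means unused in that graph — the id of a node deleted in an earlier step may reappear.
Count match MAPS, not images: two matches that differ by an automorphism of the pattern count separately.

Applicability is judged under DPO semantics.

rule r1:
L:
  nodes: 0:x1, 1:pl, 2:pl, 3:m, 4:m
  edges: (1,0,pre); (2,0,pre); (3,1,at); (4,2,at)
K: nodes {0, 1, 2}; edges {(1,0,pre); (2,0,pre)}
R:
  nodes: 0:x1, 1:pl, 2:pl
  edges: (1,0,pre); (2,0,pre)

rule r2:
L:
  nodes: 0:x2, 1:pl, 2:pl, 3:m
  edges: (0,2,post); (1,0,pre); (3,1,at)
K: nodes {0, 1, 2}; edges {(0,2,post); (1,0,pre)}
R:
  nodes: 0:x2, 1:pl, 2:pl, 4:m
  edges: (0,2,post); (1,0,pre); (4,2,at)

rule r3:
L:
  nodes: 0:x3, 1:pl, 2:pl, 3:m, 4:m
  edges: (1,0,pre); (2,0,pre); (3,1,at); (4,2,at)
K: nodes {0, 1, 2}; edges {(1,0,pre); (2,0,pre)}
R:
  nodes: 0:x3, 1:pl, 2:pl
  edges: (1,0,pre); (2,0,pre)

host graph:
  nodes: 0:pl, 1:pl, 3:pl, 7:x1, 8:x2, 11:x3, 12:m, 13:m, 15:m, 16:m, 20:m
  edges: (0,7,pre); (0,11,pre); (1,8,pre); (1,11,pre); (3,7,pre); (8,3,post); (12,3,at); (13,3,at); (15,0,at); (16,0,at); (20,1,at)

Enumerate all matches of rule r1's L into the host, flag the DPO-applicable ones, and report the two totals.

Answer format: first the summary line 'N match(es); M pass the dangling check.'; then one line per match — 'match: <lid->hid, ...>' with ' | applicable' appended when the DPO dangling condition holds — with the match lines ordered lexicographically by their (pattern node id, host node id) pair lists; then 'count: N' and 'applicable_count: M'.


8 match(es); 8 pass the dangling check.
match: 0->7, 1->0, 2->3, 3->15, 4->12 | applicable
match: 0->7, 1->0, 2->3, 3->15, 4->13 | applicable
match: 0->7, 1->0, 2->3, 3->16, 4->12 | applicable
match: 0->7, 1->0, 2->3, 3->16, 4->13 | applicable
match: 0->7, 1->3, 2->0, 3->12, 4->15 | applicable
match: 0->7, 1->3, 2->0, 3->12, 4->16 | applicable
match: 0->7, 1->3, 2->0, 3->13, 4->15 | applicable
match: 0->7, 1->3, 2->0, 3->13, 4->16 | applicable
count: 8
applicable_count: 8


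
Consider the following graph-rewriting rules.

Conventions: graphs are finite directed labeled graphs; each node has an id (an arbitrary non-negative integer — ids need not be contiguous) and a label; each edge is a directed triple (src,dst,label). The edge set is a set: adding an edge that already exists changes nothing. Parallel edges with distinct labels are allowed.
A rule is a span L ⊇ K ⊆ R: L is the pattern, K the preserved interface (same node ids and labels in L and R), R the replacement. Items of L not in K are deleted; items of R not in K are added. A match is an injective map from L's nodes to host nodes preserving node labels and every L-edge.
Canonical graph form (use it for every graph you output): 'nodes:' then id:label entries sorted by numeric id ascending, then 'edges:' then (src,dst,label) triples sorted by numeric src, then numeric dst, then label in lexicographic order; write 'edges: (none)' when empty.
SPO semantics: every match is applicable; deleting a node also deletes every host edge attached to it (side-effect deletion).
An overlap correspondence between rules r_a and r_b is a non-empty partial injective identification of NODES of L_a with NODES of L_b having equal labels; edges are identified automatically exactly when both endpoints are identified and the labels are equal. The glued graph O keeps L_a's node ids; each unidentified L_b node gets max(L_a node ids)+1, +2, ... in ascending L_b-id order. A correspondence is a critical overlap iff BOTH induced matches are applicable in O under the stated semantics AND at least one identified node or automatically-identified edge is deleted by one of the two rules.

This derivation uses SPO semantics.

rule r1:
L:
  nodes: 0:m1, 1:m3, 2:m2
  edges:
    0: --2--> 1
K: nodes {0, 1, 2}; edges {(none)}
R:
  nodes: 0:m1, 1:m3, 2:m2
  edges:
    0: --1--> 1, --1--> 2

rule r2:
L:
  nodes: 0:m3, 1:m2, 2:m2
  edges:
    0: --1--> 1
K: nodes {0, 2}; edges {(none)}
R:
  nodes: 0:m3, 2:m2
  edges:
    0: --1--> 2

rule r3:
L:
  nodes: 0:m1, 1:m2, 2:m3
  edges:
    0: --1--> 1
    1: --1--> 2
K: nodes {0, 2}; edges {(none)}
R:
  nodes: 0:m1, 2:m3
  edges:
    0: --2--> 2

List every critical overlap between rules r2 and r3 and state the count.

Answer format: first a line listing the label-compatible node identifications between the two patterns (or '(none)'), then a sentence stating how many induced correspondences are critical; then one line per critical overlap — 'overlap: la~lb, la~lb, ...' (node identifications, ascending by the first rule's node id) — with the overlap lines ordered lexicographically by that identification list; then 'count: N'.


label-compatible node identifications between L(r2) and L(r3): 0~2, 1~1, 2~1
4 of the induced correspondences are critical overlaps of r2 and r3.
overlap: 0~2, 1~1
overlap: 0~2, 2~1
overlap: 1~1
overlap: 2~1
count: 4


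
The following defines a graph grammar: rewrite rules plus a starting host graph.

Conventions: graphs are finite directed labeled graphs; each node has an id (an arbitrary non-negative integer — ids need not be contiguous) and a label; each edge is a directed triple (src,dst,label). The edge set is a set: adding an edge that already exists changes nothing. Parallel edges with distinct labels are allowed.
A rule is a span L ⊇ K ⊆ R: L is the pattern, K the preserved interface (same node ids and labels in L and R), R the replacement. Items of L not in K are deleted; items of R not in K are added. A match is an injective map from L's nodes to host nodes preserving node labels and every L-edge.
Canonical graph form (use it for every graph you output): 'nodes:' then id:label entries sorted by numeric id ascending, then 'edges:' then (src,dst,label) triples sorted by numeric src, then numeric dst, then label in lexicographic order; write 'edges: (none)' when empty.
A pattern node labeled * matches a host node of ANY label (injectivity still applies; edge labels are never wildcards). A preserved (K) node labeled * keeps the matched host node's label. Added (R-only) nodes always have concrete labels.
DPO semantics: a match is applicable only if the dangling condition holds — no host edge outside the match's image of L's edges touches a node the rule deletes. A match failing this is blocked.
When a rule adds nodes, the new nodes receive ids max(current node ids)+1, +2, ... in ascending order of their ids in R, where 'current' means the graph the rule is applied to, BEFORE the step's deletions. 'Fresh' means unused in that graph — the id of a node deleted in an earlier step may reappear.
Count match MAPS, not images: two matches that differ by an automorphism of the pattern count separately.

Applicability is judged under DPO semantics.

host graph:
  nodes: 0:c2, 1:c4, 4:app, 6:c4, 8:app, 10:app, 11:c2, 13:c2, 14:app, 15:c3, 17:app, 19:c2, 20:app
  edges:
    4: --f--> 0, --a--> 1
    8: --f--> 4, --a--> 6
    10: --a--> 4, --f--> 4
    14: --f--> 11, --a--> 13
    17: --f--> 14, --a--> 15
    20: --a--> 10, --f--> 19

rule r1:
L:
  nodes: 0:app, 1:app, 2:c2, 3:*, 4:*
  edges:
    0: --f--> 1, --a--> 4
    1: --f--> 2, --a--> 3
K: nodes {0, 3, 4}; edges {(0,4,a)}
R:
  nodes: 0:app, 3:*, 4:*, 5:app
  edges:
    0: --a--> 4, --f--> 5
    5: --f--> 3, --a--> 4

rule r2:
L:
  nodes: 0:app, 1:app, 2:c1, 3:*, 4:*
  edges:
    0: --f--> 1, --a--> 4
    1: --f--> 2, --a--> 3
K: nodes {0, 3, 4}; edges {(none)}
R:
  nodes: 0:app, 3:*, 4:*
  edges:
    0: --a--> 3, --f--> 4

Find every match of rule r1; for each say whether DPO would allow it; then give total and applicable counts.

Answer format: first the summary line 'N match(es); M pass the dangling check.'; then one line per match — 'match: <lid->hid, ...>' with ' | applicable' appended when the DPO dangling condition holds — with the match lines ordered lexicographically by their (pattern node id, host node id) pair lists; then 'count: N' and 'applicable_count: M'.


2 match(es); 1 pass the dangling check.
match: 0->8, 1->4, 2->0, 3->1, 4->6
match: 0->17, 1->14, 2->11, 3->13, 4->15 | applicable
count: 2
applicable_count: 1


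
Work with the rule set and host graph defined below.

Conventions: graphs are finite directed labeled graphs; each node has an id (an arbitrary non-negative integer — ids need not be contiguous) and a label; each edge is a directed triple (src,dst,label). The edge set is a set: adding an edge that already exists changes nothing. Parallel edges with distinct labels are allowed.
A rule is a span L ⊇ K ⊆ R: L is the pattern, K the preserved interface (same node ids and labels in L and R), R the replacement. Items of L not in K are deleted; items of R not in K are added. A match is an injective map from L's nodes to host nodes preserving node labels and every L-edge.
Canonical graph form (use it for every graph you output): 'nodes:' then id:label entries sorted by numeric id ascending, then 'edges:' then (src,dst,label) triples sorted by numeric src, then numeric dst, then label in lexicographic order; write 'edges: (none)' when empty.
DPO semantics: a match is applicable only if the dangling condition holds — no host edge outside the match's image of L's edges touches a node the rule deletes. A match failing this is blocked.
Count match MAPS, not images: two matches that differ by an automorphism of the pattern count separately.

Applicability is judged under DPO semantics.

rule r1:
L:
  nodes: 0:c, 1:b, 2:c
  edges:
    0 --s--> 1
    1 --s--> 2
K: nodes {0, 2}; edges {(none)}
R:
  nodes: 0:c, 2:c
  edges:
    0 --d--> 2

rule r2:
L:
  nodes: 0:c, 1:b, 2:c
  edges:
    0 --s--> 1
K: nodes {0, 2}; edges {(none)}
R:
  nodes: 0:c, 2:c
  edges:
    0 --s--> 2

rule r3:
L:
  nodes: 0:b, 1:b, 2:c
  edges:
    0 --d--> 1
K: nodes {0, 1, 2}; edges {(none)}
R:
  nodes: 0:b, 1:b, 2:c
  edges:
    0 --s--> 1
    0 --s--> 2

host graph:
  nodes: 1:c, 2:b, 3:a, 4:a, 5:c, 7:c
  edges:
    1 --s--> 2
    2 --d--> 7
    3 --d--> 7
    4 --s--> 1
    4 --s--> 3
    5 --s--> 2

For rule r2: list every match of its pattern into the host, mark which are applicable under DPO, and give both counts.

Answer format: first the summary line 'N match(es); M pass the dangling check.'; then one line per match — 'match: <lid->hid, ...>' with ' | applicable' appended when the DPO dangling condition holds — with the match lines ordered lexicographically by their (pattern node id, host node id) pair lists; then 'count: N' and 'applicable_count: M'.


4 match(es); 0 pass the dangling check.
match: 0->1, 1->2, 2->5
match: 0->1, 1->2, 2->7
match: 0->5, 1->2, 2->1
match: 0->5, 1->2, 2->7
count: 4
applicable_count: 0


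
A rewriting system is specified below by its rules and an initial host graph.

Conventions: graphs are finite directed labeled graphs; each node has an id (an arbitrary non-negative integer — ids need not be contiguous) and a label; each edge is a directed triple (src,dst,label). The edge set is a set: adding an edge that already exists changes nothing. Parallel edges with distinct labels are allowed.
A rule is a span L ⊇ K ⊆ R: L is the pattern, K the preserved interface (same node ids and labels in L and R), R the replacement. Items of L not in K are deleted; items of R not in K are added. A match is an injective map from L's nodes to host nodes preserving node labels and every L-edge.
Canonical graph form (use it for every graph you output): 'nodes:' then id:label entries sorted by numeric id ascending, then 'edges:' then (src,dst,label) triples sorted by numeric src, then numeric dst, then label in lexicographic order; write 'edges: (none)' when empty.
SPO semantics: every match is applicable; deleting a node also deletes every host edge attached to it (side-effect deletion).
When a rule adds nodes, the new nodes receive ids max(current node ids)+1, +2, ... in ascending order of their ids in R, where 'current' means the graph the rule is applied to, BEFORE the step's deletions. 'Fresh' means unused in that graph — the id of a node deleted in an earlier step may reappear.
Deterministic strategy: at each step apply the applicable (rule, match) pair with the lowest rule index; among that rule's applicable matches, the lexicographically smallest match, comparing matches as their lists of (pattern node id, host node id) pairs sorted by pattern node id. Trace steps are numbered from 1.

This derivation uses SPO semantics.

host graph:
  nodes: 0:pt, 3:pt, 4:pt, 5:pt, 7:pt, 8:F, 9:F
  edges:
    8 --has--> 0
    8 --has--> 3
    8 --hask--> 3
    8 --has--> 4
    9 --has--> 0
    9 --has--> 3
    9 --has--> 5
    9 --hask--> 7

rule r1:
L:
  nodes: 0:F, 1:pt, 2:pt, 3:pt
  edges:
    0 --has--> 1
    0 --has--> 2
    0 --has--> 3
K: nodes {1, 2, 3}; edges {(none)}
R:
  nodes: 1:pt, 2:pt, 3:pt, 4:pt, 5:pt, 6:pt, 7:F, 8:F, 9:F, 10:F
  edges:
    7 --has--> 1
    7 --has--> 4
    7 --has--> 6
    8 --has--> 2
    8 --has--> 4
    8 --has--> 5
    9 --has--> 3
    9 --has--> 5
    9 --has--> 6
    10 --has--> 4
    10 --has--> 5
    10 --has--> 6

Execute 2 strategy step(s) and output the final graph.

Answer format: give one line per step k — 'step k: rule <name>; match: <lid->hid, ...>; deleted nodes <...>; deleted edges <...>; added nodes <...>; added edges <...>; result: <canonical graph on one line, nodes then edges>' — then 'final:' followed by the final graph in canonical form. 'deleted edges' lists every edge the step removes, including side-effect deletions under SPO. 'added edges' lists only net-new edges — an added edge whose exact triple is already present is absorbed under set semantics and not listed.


step 1: rule r1; match: 0->8, 1->0, 2->3, 3->4; deleted nodes 8; deleted edges (8,0,has); (8,3,has); (8,3,hask); (8,4,has); added nodes 10, 11, 12, 13, 14, 15, 16; added edges (13,0,has); (13,10,has); (13,12,has); (14,3,has); (14,10,has); (14,11,has); (15,4,has); (15,11,has); (15,12,has); (16,10,has); (16,11,has); (16,12,has); result: nodes: 0:pt, 3:pt, 4:pt, 5:pt, 7:pt, 9:F, 10:pt, 11:pt, 12:pt, 13:F, 14:F, 15:F, 16:F edges: (9,0,has); (9,3,has); (9,5,has); (9,7,hask); (13,0,has); (13,10,has); (13,12,has); (14,3,has); (14,10,has); (14,11,has); (15,4,has); (15,11,has); (15,12,has); (16,10,has); (16,11,has); (16,12,has)
step 2: rule r1; match: 0->9, 1->0, 2->3, 3->5; deleted nodes 9; deleted edges (9,0,has); (9,3,has); (9,5,has); (9,7,hask); added nodes 17, 18, 19, 20, 21, 22, 23; added edges (20,0,has); (20,17,has); (20,19,has); (21,3,has); (21,17,has); (21,18,has); (22,5,has); (22,18,has); (22,19,has); (23,17,has); (23,18,has); (23,19,has); result: nodes: 0:pt, 3:pt, 4:pt, 5:pt, 7:pt, 10:pt, 11:pt, 12:pt, 13:F, 14:F, 15:F, 16:F, 17:pt, 18:pt, 19:pt, 20:F, 21:F, 22:F, 23:F edges: (13,0,has); (13,10,has); (13,12,has); (14,3,has); (14,10,has); (14,11,has); (15,4,has); (15,11,has); (15,12,has); (16,10,has); (16,11,has); (16,12,has); (20,0,has); (20,17,has); (20,19,has); (21,3,has); (21,17,has); (21,18,has); (22,5,has); (22,18,has); (22,19,has); (23,17,has); (23,18,has); (23,19,has)
final:
nodes: 0:pt, 3:pt, 4:pt, 5:pt, 7:pt, 10:pt, 11:pt, 12:pt, 13:F, 14:F, 15:F, 16:F, 17:pt, 18:pt, 19:pt, 20:F, 21:F, 22:F, 23:F
edges: (13,0,has); (13,10,has); (13,12,has); (14,3,has); (14,10,has); (14,11,has); (15,4,has); (15,11,has); (15,12,has); (16,10,has); (16,11,has); (16,12,has); (20,0,has); (20,17,has); (20,19,has); (21,3,has); (21,17,has); (21,18,has); (22,5,has); (22,18,has); (22,19,has); (23,17,has); (23,18,has); (23,19,has)
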